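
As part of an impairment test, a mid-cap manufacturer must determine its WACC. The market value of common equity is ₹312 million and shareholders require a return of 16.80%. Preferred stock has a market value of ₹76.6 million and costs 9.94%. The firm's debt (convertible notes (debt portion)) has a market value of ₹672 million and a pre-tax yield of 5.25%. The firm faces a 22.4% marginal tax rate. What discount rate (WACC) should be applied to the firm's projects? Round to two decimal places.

8.24%

Total capital V = 312 + 76.6 + 672 = 1060.6.
Equity: weight = 312/1060.6 = 0.2942; cost = 16.8%.
Preferred: weight = 76.6/1060.6 = 0.0722; cost = 9.94%.
Convertible notes (debt portion): weight = 672/1060.6 = 0.6336; after-tax cost = 5.25% × (1 − 22.4%) = 4.0740%.
WACC = 0.2942 × 16.8000% + 0.0722 × 9.9400% + 0.6336 × 4.0740% = 8.2413%.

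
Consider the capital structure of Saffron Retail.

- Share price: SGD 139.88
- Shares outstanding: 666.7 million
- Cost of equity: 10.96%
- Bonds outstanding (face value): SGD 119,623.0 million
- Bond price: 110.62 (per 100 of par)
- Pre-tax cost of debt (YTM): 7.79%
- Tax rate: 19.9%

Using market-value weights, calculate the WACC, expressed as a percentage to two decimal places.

8.19%

Market value of equity E = 139.88 × 666.7m = 93257.996m. Market value of debt D = 119623m × 110.62/100 = 132326.9626m.
Total capital V = 93257.996 + 132326.9626 = 225584.9586.
Equity: weight = 93257.996/225584.9586 = 0.4134; cost = 10.96%.
Bonds outstanding: weight = 132326.9626/225584.9586 = 0.5866; after-tax cost = 7.79% × (1 − 19.9%) = 6.2398%.
WACC = 0.4134 × 10.9600% + 0.5866 × 6.2398% = 8.1911%.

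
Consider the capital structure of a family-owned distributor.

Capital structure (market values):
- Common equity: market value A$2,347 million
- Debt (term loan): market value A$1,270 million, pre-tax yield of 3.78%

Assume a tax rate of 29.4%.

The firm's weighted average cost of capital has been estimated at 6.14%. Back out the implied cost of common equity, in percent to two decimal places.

Total capital V = 2347 + 1270 = 3617.
Equity weight = 2347/3617 = 0.6489.
Term loan weight = 1270/3617 = 0.3511.
Debt contribution = 0.3511 × 3.78% × (1 − 29.4%) = 0.9370%.
Required equity contribution = 6.14% − 0.9370% = 5.2030%.
Re = 5.2030% / 0.6489 = 8.0184%.

8.02%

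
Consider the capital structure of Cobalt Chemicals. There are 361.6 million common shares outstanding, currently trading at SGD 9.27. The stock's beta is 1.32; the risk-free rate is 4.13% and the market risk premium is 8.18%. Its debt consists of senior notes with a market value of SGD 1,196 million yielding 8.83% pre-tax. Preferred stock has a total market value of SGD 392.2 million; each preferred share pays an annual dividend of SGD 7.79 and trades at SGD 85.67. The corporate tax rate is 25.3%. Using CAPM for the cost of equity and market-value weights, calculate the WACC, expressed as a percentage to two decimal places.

Cost of equity via CAPM: Re = 4.13% + 1.32 × 8.18% = 14.9276%.
Cost of preferred: Rp = 7.79 / 85.67 = 9.0930%.
Market value of equity E = 9.27 × 361.6m = 3352.032m.
Total capital V = 3352.032 + 392.2 + 1196 = 4940.232.
Equity: weight = 3352.032/4940.232 = 0.6785; cost = 14.9276%.
Preferred: weight = 392.2/4940.232 = 0.0794; cost = 9.093%.
Senior notes: weight = 1196/4940.232 = 0.2421; after-tax cost = 8.83% × (1 − 25.3%) = 6.5960%.
WACC = 0.6785 × 14.9276% + 0.0794 × 9.0930% + 0.2421 × 6.5960% = 12.4474%.

12.45%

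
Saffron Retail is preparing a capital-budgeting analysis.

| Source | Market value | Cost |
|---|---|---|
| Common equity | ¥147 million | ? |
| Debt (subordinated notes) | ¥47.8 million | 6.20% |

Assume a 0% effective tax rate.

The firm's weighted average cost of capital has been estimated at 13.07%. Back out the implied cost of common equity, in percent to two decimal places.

Total capital V = 147 + 47.8 = 194.8.
Equity weight = 147/194.8 = 0.7546.
Subordinated notes weight = 47.8/194.8 = 0.2454.
Debt contribution = 0.2454 × 6.2% × (1 − 0%) = 1.5214%.
Required equity contribution = 13.07% − 1.5214% = 11.5486%.
Re = 11.5486% / 0.7546 = 15.3039%.

15.30%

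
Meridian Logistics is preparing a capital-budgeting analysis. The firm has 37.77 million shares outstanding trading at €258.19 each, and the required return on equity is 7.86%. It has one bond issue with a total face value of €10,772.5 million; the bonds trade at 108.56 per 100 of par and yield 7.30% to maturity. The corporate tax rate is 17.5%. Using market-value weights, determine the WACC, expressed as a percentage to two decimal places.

6.86%

Market value of equity E = 258.19 × 37.77m = 9751.8363m. Market value of debt D = 10772.5m × 108.56/100 = 11694.626m.
Total capital V = 9751.8363 + 11694.626 = 21446.4623.
Equity: weight = 9751.8363/21446.4623 = 0.4547; cost = 7.86%.
Bonds outstanding: weight = 11694.626/21446.4623 = 0.5453; after-tax cost = 7.3% × (1 − 17.5%) = 6.0225%.
WACC = 0.4547 × 7.8600% + 0.5453 × 6.0225% = 6.8580%.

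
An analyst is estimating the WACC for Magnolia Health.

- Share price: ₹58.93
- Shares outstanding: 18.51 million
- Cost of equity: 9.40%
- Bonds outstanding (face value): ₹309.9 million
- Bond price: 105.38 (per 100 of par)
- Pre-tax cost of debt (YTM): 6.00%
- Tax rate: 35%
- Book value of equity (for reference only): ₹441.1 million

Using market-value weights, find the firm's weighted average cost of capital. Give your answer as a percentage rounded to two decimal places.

Market value of equity E = 58.93 × 18.51m = 1090.7943m. Market value of debt D = 309.9m × 105.38/100 = 326.57262m.
Total capital V = 1090.7943 + 326.57262 = 1417.36692.
Equity: weight = 1090.7943/1417.36692 = 0.7696; cost = 9.4%.
Bonds outstanding: weight = 326.57262/1417.36692 = 0.2304; after-tax cost = 6% × (1 − 35%) = 3.9000%.
WACC = 0.7696 × 9.4000% + 0.2304 × 3.9000% = 8.1328%.

8.13%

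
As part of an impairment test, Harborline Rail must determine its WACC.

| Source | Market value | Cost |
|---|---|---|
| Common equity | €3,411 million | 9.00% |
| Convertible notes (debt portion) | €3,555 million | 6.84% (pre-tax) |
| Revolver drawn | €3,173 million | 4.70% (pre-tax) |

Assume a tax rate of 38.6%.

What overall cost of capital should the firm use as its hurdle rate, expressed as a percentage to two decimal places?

5.40%

Total capital V = 3411 + 3555 + 3173 = 10139.
Equity: weight = 3411/10139 = 0.3364; cost = 9%.
Convertible notes (debt portion): weight = 3555/10139 = 0.3506; after-tax cost = 6.84% × (1 − 38.6%) = 4.1998%.
Revolver drawn: weight = 3173/10139 = 0.3129; after-tax cost = 4.7% × (1 − 38.6%) = 2.8858%.
WACC = 0.3364 × 9.0000% + 0.3506 × 4.1998% + 0.3129 × 2.8858% = 5.4035%.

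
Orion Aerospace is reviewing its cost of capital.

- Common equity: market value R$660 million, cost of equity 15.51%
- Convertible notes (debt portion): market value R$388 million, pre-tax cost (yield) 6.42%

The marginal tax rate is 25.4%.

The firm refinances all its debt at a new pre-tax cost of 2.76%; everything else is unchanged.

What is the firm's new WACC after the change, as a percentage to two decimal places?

After the change:
Total capital V = 660 + 388 = 1048.
Equity: weight = 660/1048 = 0.6298; cost = 15.51%.
Convertible notes (debt portion): weight = 388/1048 = 0.3702; after-tax cost = 2.76% × (1 − 25.4%) = 2.0590%.
WACC = 0.6298 × 15.5100% + 0.3702 × 2.0590% = 10.5300%.

10.53%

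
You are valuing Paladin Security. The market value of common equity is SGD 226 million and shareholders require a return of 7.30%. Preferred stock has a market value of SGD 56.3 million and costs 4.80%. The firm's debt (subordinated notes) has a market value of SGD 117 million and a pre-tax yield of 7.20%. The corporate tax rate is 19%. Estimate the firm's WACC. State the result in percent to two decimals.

Total capital V = 226 + 56.3 + 117 = 399.3.
Equity: weight = 226/399.3 = 0.5660; cost = 7.3%.
Preferred: weight = 56.3/399.3 = 0.1410; cost = 4.8%.
Subordinated notes: weight = 117/399.3 = 0.2930; after-tax cost = 7.2% × (1 − 19%) = 5.8320%.
WACC = 0.5660 × 7.3000% + 0.1410 × 4.8000% + 0.2930 × 5.8320% = 6.5174%.

6.52%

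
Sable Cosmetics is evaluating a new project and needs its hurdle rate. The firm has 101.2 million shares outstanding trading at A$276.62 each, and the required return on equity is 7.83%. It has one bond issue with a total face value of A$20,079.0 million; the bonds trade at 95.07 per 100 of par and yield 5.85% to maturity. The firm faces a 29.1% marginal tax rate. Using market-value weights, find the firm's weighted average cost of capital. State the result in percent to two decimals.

6.34%

Market value of equity E = 276.62 × 101.2m = 27993.944m. Market value of debt D = 20079m × 95.07/100 = 19089.1053m.
Total capital V = 27993.944 + 19089.1053 = 47083.0493.
Equity: weight = 27993.944/47083.0493 = 0.5946; cost = 7.83%.
Bonds outstanding: weight = 19089.1053/47083.0493 = 0.4054; after-tax cost = 5.85% × (1 − 29.1%) = 4.1476%.
WACC = 0.5946 × 7.8300% + 0.4054 × 4.1476% = 6.3370%.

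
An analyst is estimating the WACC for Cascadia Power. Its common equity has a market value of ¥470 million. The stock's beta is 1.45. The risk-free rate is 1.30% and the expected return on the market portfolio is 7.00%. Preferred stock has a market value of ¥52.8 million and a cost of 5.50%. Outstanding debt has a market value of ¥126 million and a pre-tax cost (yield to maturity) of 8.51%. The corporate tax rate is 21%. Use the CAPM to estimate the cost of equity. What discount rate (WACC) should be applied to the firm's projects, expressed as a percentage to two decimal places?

Market risk premium = 7.0% − 1.3% = 5.7%.
Cost of equity via CAPM: Re = 1.3% + 1.45 × 5.7% = 9.5650%.
Total capital V = 470 + 52.8 + 126 = 648.8.
Equity: weight = 470/648.8 = 0.7244; cost = 9.565%.
Preferred: weight = 52.8/648.8 = 0.0814; cost = 5.5%.
Debt: weight = 126/648.8 = 0.1942; after-tax cost = 8.51% × (1 − 21%) = 6.7229%.
WACC = 0.7244 × 9.5650% + 0.0814 × 5.5000% + 0.1942 × 6.7229% = 8.6822%.

8.68%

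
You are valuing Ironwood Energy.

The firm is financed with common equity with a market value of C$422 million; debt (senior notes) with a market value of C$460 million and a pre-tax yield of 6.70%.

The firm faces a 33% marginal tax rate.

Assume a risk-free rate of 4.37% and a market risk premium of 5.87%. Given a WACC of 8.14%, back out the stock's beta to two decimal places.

Total capital V = 422 + 460 = 882.
Equity weight = 422/882 = 0.4785.
Senior notes weight = 460/882 = 0.5215.
Debt contribution = 0.5215 × 6.7% × (1 − 33%) = 2.3412%.
Required equity contribution = 8.14% − 2.3412% = 5.7988%  ⇒  Re = 12.1198%.
CAPM: 12.1198% = 4.37% + β × 5.87%  ⇒  β = 1.3202.

1.32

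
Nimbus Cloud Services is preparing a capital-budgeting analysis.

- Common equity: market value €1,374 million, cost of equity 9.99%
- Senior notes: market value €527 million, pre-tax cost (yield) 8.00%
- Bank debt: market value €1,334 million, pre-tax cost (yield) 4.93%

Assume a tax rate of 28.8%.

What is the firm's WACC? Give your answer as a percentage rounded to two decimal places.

6.62%

Total capital V = 1374 + 527 + 1334 = 3235.
Equity: weight = 1374/3235 = 0.4247; cost = 9.99%.
Senior notes: weight = 527/3235 = 0.1629; after-tax cost = 8% × (1 − 28.8%) = 5.6960%.
Bank debt: weight = 1334/3235 = 0.4124; after-tax cost = 4.93% × (1 − 28.8%) = 3.5102%.
WACC = 0.4247 × 9.9900% + 0.1629 × 5.6960% + 0.4124 × 3.5102% = 6.6184%.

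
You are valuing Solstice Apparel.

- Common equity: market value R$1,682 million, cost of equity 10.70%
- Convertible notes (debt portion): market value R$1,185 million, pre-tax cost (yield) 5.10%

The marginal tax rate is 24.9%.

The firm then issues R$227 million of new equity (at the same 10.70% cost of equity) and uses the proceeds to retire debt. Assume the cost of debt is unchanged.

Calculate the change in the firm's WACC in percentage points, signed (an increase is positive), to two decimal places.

+0.54 pp

Current WACC:
Total capital V = 1682 + 1185 = 2867.
Equity: weight = 1682/2867 = 0.5867; cost = 10.7%.
Convertible notes (debt portion): weight = 1185/2867 = 0.4133; after-tax cost = 5.1% × (1 − 24.9%) = 3.8301%.
WACC = 0.5867 × 10.7000% + 0.4133 × 3.8301% = 7.8605%.
After the change:
Total capital V = 1909 + 958 = 2867.
Equity: weight = 1909/2867 = 0.6659; cost = 10.7%.
Convertible notes (debt portion): weight = 958/2867 = 0.3341; after-tax cost = 5.1% × (1 − 24.9%) = 3.8301%.
WACC = 0.6659 × 10.7000% + 0.3341 × 3.8301% = 8.4044%.
Change in WACC = 8.4044% − 7.8605% = 0.5439 pp.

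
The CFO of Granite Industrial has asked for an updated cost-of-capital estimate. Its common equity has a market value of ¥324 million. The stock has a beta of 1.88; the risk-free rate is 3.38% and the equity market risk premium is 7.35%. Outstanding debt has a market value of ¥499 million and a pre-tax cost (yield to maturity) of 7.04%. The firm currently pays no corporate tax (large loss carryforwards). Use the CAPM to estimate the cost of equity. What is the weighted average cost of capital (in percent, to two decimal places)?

Cost of equity via CAPM: Re = 3.38% + 1.88 × 7.35% = 17.1980%.
Total capital V = 324 + 499 = 823.
Equity: weight = 324/823 = 0.3937; cost = 17.198%.
Debt: weight = 499/823 = 0.6063; after-tax cost = 7.04% × (1 − 0%) = 7.0400%.
WACC = 0.3937 × 17.1980% + 0.6063 × 7.0400% = 11.0390%.

11.04%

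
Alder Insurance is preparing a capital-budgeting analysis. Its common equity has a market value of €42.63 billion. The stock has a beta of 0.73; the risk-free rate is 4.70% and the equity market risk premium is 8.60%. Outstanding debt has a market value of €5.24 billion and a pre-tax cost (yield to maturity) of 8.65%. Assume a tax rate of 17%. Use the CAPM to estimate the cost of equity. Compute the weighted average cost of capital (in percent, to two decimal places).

10.56%

Cost of equity via CAPM: Re = 4.7% + 0.73 × 8.6% = 10.9780%.
Total capital V = 42.63 + 5.24 = 47.87.
Equity: weight = 42.63/47.87 = 0.8905; cost = 10.978%.
Debt: weight = 5.24/47.87 = 0.1095; after-tax cost = 8.65% × (1 − 17%) = 7.1795%.
WACC = 0.8905 × 10.9780% + 0.1095 × 7.1795% = 10.5622%.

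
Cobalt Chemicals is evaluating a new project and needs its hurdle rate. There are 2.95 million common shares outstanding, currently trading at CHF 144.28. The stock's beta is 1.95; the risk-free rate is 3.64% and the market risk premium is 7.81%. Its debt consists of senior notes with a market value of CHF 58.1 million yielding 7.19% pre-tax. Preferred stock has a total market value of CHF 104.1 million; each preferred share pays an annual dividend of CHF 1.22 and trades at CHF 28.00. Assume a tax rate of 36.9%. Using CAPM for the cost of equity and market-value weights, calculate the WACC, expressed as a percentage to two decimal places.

Cost of equity via CAPM: Re = 3.64% + 1.95 × 7.81% = 18.8695%.
Cost of preferred: Rp = 1.22 / 28.0 = 4.3571%.
Market value of equity E = 144.28 × 2.95m = 425.626m.
Total capital V = 425.626 + 104.1 + 58.1 = 587.826.
Equity: weight = 425.626/587.826 = 0.7241; cost = 18.8695%.
Preferred: weight = 104.1/587.826 = 0.1771; cost = 4.3571%.
Senior notes: weight = 58.1/587.826 = 0.0988; after-tax cost = 7.19% × (1 − 36.9%) = 4.5369%.
WACC = 0.7241 × 18.8695% + 0.1771 × 4.3571% + 0.0988 × 4.5369% = 14.8828%.

14.88%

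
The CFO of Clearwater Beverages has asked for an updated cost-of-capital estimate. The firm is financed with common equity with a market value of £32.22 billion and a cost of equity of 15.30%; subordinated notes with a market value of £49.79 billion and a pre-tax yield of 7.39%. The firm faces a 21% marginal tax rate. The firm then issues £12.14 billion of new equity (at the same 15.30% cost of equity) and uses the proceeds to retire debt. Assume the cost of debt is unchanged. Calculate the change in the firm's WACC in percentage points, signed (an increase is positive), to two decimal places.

+1.40 pp

Current WACC:
Total capital V = 32.22 + 49.79 = 82.01.
Equity: weight = 32.22/82.01 = 0.3929; cost = 15.3%.
Subordinated notes: weight = 49.79/82.01 = 0.6071; after-tax cost = 7.39% × (1 − 21%) = 5.8381%.
WACC = 0.3929 × 15.3000% + 0.6071 × 5.8381% = 9.5555%.
After the change:
Total capital V = 44.36 + 37.65 = 82.01.
Equity: weight = 44.36/82.01 = 0.5409; cost = 15.3%.
Subordinated notes: weight = 37.65/82.01 = 0.4591; after-tax cost = 7.39% × (1 − 21%) = 5.8381%.
WACC = 0.5409 × 15.3000% + 0.4591 × 5.8381% = 10.9561%.
Change in WACC = 10.9561% − 9.5555% = 1.4007 pp.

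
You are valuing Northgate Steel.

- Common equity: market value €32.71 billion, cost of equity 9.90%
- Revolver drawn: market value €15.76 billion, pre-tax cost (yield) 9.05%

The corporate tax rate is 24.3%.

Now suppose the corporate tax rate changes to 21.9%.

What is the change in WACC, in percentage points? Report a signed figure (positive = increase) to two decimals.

+0.07 pp

Current WACC:
Total capital V = 32.71 + 15.76 = 48.47.
Equity: weight = 32.71/48.47 = 0.6749; cost = 9.9%.
Revolver drawn: weight = 15.76/48.47 = 0.3251; after-tax cost = 9.05% × (1 − 24.3%) = 6.8509%.
WACC = 0.6749 × 9.9000% + 0.3251 × 6.8509% = 8.9086%.
After the change:
Total capital V = 32.71 + 15.76 = 48.47.
Equity: weight = 32.71/48.47 = 0.6749; cost = 9.9%.
Revolver drawn: weight = 15.76/48.47 = 0.3251; after-tax cost = 9.05% × (1 − 21.9%) = 7.0681%.
WACC = 0.6749 × 9.9000% + 0.3251 × 7.0681% = 8.9792%.
Change in WACC = 8.9792% − 8.9086% = 0.0706 pp.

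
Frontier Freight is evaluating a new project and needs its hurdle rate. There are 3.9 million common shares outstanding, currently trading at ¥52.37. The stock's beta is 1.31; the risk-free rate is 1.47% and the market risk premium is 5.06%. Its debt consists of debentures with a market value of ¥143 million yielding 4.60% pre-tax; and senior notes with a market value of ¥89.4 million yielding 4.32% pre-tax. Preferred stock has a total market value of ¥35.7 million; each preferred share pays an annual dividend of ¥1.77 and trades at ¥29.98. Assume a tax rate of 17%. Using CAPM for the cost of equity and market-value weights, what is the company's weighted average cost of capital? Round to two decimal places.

Cost of equity via CAPM: Re = 1.47% + 1.31 × 5.06% = 8.0986%.
Cost of preferred: Rp = 1.77 / 29.98 = 5.9039%.
Market value of equity E = 52.37 × 3.9m = 204.243m.
Total capital V = 204.243 + 35.7 + 143 + 89.4 = 472.343.
Equity: weight = 204.243/472.343 = 0.4324; cost = 8.0986%.
Preferred: weight = 35.7/472.343 = 0.0756; cost = 5.9039%.
Debentures: weight = 143/472.343 = 0.3027; after-tax cost = 4.6% × (1 − 17%) = 3.8180%.
Senior notes: weight = 89.4/472.343 = 0.1893; after-tax cost = 4.32% × (1 − 17%) = 3.5856%.
WACC = 0.4324 × 8.0986% + 0.0756 × 5.9039% + 0.3027 × 3.8180% + 0.1893 × 3.5856% = 5.7826%.

5.78%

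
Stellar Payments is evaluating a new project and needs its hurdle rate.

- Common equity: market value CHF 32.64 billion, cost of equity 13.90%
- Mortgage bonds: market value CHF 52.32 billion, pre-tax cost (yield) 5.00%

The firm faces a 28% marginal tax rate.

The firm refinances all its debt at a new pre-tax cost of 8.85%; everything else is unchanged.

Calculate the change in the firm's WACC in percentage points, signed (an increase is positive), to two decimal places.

Current WACC:
Total capital V = 32.64 + 52.32 = 84.96.
Equity: weight = 32.64/84.96 = 0.3842; cost = 13.9%.
Mortgage bonds: weight = 52.32/84.96 = 0.6158; after-tax cost = 5% × (1 − 28%) = 3.6000%.
WACC = 0.3842 × 13.9000% + 0.6158 × 3.6000% = 7.5571%.
After the change:
Total capital V = 32.64 + 52.32 = 84.96.
Equity: weight = 32.64/84.96 = 0.3842; cost = 13.9%.
Mortgage bonds: weight = 52.32/84.96 = 0.6158; after-tax cost = 8.85% × (1 − 28%) = 6.3720%.
WACC = 0.3842 × 13.9000% + 0.6158 × 6.3720% = 9.2641%.
Change in WACC = 9.2641% − 7.5571% = 1.7071 pp.

+1.71 pp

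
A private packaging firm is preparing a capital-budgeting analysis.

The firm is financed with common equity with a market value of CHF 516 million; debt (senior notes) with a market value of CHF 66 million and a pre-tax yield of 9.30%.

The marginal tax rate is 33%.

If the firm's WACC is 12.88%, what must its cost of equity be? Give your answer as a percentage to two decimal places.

13.73%

Total capital V = 516 + 66 = 582.
Equity weight = 516/582 = 0.8866.
Senior notes weight = 66/582 = 0.1134.
Debt contribution = 0.1134 × 9.3% × (1 − 33%) = 0.7066%.
Required equity contribution = 12.88% − 0.7066% = 12.1734%.
Re = 12.1734% / 0.8866 = 13.7305%.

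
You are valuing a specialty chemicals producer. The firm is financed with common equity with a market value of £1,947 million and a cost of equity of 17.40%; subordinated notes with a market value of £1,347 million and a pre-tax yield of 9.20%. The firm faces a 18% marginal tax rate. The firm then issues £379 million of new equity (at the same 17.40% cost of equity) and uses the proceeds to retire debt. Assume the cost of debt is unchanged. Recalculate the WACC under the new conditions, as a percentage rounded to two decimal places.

After the change:
Total capital V = 2326 + 968 = 3294.
Equity: weight = 2326/3294 = 0.7061; cost = 17.4%.
Subordinated notes: weight = 968/3294 = 0.2939; after-tax cost = 9.2% × (1 − 18%) = 7.5440%.
WACC = 0.7061 × 17.4000% + 0.2939 × 7.5440% = 14.5036%.

14.50%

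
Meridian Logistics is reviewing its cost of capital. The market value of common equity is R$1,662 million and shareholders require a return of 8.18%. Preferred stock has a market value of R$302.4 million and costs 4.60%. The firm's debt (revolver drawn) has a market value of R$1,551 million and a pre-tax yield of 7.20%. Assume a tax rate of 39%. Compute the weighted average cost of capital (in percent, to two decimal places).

Total capital V = 1662 + 302.4 + 1551 = 3515.4.
Equity: weight = 1662/3515.4 = 0.4728; cost = 8.18%.
Preferred: weight = 302.4/3515.4 = 0.0860; cost = 4.6%.
Revolver drawn: weight = 1551/3515.4 = 0.4412; after-tax cost = 7.2% × (1 − 39%) = 4.3920%.
WACC = 0.4728 × 8.1800% + 0.0860 × 4.6000% + 0.4412 × 4.3920% = 6.2008%.

6.20%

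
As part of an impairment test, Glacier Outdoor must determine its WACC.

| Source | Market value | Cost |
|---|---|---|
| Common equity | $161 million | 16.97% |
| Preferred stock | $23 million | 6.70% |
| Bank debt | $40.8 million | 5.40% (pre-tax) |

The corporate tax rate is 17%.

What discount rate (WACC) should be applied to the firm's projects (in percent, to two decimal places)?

13.65%

Total capital V = 161 + 23 + 40.8 = 224.8.
Equity: weight = 161/224.8 = 0.7162; cost = 16.97%.
Preferred: weight = 23/224.8 = 0.1023; cost = 6.7%.
Bank debt: weight = 40.8/224.8 = 0.1815; after-tax cost = 5.4% × (1 − 17%) = 4.4820%.
WACC = 0.7162 × 16.9700% + 0.1023 × 6.7000% + 0.1815 × 4.4820% = 13.6527%.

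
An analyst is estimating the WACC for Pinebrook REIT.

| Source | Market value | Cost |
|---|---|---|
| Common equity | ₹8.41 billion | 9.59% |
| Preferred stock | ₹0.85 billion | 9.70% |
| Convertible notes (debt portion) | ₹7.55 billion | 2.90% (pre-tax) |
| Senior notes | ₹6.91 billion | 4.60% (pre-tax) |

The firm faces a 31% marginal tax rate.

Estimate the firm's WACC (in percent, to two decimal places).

Total capital V = 8.41 + 0.85 + 7.55 + 6.91 = 23.72.
Equity: weight = 8.41/23.72 = 0.3546; cost = 9.59%.
Preferred: weight = 0.85/23.72 = 0.0358; cost = 9.7%.
Convertible notes (debt portion): weight = 7.55/23.72 = 0.3183; after-tax cost = 2.9% × (1 − 31%) = 2.0010%.
Senior notes: weight = 6.91/23.72 = 0.2913; after-tax cost = 4.6% × (1 − 31%) = 3.1740%.
WACC = 0.3546 × 9.5900% + 0.0358 × 9.7000% + 0.3183 × 2.0010% + 0.2913 × 3.1740% = 5.3093%.

5.31%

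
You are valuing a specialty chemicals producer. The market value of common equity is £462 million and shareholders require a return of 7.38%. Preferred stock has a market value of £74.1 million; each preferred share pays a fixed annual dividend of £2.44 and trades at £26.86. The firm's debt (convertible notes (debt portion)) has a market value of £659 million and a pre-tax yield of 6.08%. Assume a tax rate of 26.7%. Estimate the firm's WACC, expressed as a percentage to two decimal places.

Cost of preferred: Rp = 2.44 / 26.86 = 9.0841%.
Total capital V = 462 + 74.1 + 659 = 1195.1.
Equity: weight = 462/1195.1 = 0.3866; cost = 7.38%.
Preferred: weight = 74.1/1195.1 = 0.0620; cost = 9.0841%.
Convertible notes (debt portion): weight = 659/1195.1 = 0.5514; after-tax cost = 6.08% × (1 − 26.7%) = 4.4566%.
WACC = 0.3866 × 7.3800% + 0.0620 × 9.0841% + 0.5514 × 4.4566% = 5.8737%.

5.87%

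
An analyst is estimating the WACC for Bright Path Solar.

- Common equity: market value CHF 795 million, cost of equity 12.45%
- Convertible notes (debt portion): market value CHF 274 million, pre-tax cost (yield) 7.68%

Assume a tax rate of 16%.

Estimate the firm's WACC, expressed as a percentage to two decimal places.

Total capital V = 795 + 274 = 1069.
Equity: weight = 795/1069 = 0.7437; cost = 12.45%.
Convertible notes (debt portion): weight = 274/1069 = 0.2563; after-tax cost = 7.68% × (1 − 16%) = 6.4512%.
WACC = 0.7437 × 12.4500% + 0.2563 × 6.4512% = 10.9124%.

10.91%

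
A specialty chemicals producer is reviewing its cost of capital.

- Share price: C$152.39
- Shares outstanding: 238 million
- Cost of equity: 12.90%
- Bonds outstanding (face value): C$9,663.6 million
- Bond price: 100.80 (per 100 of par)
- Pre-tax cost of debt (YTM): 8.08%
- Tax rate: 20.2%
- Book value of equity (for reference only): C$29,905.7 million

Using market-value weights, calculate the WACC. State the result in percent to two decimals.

11.53%

Market value of equity E = 152.39 × 238m = 36268.82m. Market value of debt D = 9663.6m × 100.8/100 = 9740.9088m.
Total capital V = 36268.82 + 9740.9088 = 46009.7288.
Equity: weight = 36268.82/46009.7288 = 0.7883; cost = 12.9%.
Bonds outstanding: weight = 9740.9088/46009.7288 = 0.2117; after-tax cost = 8.08% × (1 − 20.2%) = 6.4478%.
WACC = 0.7883 × 12.9000% + 0.2117 × 6.4478% = 11.5340%.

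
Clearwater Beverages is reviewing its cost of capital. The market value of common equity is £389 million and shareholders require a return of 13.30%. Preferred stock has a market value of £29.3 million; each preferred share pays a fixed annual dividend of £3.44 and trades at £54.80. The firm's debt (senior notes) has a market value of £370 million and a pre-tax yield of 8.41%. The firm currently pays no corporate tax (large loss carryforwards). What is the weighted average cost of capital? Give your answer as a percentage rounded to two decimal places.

10.74%

Cost of preferred: Rp = 3.44 / 54.8 = 6.2774%.
Total capital V = 389 + 29.3 + 370 = 788.3.
Equity: weight = 389/788.3 = 0.4935; cost = 13.3%.
Preferred: weight = 29.3/788.3 = 0.0372; cost = 6.2774%.
Senior notes: weight = 370/788.3 = 0.4694; after-tax cost = 8.41% × (1 − 0%) = 8.4100%.
WACC = 0.4935 × 13.3000% + 0.0372 × 6.2774% + 0.4694 × 8.4100% = 10.7438%.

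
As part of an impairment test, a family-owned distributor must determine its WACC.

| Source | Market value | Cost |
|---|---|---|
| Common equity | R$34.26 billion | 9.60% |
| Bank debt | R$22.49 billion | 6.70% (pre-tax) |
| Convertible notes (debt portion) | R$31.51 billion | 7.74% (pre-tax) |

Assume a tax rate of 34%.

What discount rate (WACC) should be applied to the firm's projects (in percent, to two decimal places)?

Total capital V = 34.26 + 22.49 + 31.51 = 88.26.
Equity: weight = 34.26/88.26 = 0.3882; cost = 9.6%.
Bank debt: weight = 22.49/88.26 = 0.2548; after-tax cost = 6.7% × (1 − 34%) = 4.4220%.
Convertible notes (debt portion): weight = 31.51/88.26 = 0.3570; after-tax cost = 7.74% × (1 − 34%) = 5.1084%.
WACC = 0.3882 × 9.6000% + 0.2548 × 4.4220% + 0.3570 × 5.1084% = 6.6770%.

6.68%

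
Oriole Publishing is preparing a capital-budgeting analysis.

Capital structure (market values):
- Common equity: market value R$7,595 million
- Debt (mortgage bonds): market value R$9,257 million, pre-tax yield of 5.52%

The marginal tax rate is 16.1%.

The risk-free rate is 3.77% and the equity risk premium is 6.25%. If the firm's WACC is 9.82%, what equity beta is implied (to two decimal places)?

1.98

Total capital V = 7595 + 9257 = 16852.
Equity weight = 7595/16852 = 0.4507.
Mortgage bonds weight = 9257/16852 = 0.5493.
Debt contribution = 0.5493 × 5.52% × (1 − 16.1%) = 2.5440%.
Required equity contribution = 9.82% − 2.5440% = 7.2760%  ⇒  Re = 16.1442%.
CAPM: 16.1442% = 3.77% + β × 6.25%  ⇒  β = 1.9799.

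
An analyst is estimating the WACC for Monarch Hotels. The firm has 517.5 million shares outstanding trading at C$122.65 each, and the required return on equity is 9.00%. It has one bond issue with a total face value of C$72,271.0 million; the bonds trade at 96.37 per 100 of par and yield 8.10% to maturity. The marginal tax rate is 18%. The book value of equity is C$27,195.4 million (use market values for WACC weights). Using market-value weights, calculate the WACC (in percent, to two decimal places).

Market value of equity E = 122.65 × 517.5m = 63471.375m. Market value of debt D = 72271m × 96.37/100 = 69647.5627m.
Total capital V = 63471.375 + 69647.5627 = 133118.9377.
Equity: weight = 63471.375/133118.9377 = 0.4768; cost = 9%.
Bonds outstanding: weight = 69647.5627/133118.9377 = 0.5232; after-tax cost = 8.1% × (1 − 18%) = 6.6420%.
WACC = 0.4768 × 9.0000% + 0.5232 × 6.6420% = 7.7663%.

7.77%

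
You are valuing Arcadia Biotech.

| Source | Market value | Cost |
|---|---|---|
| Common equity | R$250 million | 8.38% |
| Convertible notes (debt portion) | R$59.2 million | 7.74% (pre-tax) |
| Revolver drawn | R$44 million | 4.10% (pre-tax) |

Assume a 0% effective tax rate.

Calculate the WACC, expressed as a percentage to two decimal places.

Total capital V = 250 + 59.2 + 44 = 353.2.
Equity: weight = 250/353.2 = 0.7078; cost = 8.38%.
Convertible notes (debt portion): weight = 59.2/353.2 = 0.1676; after-tax cost = 7.74% × (1 − 0%) = 7.7400%.
Revolver drawn: weight = 44/353.2 = 0.1246; after-tax cost = 4.1% × (1 − 0%) = 4.1000%.
WACC = 0.7078 × 8.3800% + 0.1676 × 7.7400% + 0.1246 × 4.1000% = 7.7395%.

7.74%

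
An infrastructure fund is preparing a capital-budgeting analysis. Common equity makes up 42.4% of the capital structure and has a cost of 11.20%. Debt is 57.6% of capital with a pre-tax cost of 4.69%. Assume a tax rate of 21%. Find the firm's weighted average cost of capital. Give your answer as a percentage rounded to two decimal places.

After-tax cost of debt = 4.69% × (1 − 21%) = 3.7051%.
WACC = 0.424 × 11.2000% + 0.576 × 3.7051% = 6.8829%.

6.88%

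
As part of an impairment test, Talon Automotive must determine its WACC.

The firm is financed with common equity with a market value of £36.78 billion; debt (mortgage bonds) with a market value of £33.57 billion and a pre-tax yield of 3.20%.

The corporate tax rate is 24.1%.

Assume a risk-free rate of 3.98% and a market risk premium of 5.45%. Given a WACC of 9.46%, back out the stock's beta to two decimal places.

2.18

Total capital V = 36.78 + 33.57 = 70.35.
Equity weight = 36.78/70.35 = 0.5228.
Mortgage bonds weight = 33.57/70.35 = 0.4772.
Debt contribution = 0.4772 × 3.2% × (1 − 24.1%) = 1.1590%.
Required equity contribution = 9.46% − 1.1590% = 8.3010%  ⇒  Re = 15.8775%.
CAPM: 15.8775% = 3.98% + β × 5.45%  ⇒  β = 2.1830.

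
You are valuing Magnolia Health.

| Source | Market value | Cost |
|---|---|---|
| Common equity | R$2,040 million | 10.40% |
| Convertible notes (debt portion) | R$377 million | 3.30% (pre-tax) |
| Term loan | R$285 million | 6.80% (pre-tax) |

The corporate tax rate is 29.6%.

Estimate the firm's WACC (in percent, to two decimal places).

Total capital V = 2040 + 377 + 285 = 2702.
Equity: weight = 2040/2702 = 0.7550; cost = 10.4%.
Convertible notes (debt portion): weight = 377/2702 = 0.1395; after-tax cost = 3.3% × (1 − 29.6%) = 2.3232%.
Term loan: weight = 285/2702 = 0.1055; after-tax cost = 6.8% × (1 − 29.6%) = 4.7872%.
WACC = 0.7550 × 10.4000% + 0.1395 × 2.3232% + 0.1055 × 4.7872% = 8.6811%.

8.68%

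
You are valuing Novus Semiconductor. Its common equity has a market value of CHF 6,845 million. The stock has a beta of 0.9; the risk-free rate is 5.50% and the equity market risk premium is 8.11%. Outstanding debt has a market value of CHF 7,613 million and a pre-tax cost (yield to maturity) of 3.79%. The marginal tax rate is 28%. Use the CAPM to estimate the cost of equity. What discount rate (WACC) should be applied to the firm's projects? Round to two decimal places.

Cost of equity via CAPM: Re = 5.5% + 0.9 × 8.11% = 12.7990%.
Total capital V = 6845 + 7613 = 14458.
Equity: weight = 6845/14458 = 0.4734; cost = 12.799%.
Debt: weight = 7613/14458 = 0.5266; after-tax cost = 3.79% × (1 − 28%) = 2.7288%.
WACC = 0.4734 × 12.7990% + 0.5266 × 2.7288% = 7.4964%.

7.50%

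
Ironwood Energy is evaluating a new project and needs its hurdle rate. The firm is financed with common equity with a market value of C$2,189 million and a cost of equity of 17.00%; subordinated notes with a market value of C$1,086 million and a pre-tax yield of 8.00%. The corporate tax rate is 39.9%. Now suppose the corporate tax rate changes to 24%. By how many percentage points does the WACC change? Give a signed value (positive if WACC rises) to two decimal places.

+0.42 pp

Current WACC:
Total capital V = 2189 + 1086 = 3275.
Equity: weight = 2189/3275 = 0.6684; cost = 17%.
Subordinated notes: weight = 1086/3275 = 0.3316; after-tax cost = 8% × (1 − 39.9%) = 4.8080%.
WACC = 0.6684 × 17.0000% + 0.3316 × 4.8080% = 12.9571%.
After the change:
Total capital V = 2189 + 1086 = 3275.
Equity: weight = 2189/3275 = 0.6684; cost = 17%.
Subordinated notes: weight = 1086/3275 = 0.3316; after-tax cost = 8% × (1 − 24%) = 6.0800%.
WACC = 0.6684 × 17.0000% + 0.3316 × 6.0800% = 13.3789%.
Change in WACC = 13.3789% − 12.9571% = 0.4218 pp.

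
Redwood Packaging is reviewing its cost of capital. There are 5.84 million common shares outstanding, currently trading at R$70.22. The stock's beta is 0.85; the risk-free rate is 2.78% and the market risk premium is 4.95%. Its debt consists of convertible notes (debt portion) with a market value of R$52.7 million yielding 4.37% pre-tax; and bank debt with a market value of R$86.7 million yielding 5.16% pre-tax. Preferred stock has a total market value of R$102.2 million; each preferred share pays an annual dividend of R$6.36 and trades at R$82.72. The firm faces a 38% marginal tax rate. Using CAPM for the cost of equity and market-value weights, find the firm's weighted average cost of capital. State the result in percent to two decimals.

Cost of equity via CAPM: Re = 2.78% + 0.85 × 4.95% = 6.9875%.
Cost of preferred: Rp = 6.36 / 82.72 = 7.6886%.
Market value of equity E = 70.22 × 5.84m = 410.0848m.
Total capital V = 410.0848 + 102.2 + 52.7 + 86.7 = 651.6848.
Equity: weight = 410.0848/651.6848 = 0.6293; cost = 6.9875%.
Preferred: weight = 102.2/651.6848 = 0.1568; cost = 7.6886%.
Convertible notes (debt portion): weight = 52.7/651.6848 = 0.0809; after-tax cost = 4.37% × (1 − 38%) = 2.7094%.
Bank debt: weight = 86.7/651.6848 = 0.1330; after-tax cost = 5.16% × (1 − 38%) = 3.1992%.
WACC = 0.6293 × 6.9875% + 0.1568 × 7.6886% + 0.0809 × 2.7094% + 0.1330 × 3.1992% = 6.2475%.

6.25%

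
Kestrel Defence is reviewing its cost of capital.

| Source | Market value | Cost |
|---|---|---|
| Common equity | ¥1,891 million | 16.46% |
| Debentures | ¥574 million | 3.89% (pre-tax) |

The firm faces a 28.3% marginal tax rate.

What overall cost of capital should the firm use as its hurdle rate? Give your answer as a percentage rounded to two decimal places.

Total capital V = 1891 + 574 = 2465.
Equity: weight = 1891/2465 = 0.7671; cost = 16.46%.
Debentures: weight = 574/2465 = 0.2329; after-tax cost = 3.89% × (1 − 28.3%) = 2.7891%.
WACC = 0.7671 × 16.4600% + 0.2329 × 2.7891% = 13.2766%.

13.28%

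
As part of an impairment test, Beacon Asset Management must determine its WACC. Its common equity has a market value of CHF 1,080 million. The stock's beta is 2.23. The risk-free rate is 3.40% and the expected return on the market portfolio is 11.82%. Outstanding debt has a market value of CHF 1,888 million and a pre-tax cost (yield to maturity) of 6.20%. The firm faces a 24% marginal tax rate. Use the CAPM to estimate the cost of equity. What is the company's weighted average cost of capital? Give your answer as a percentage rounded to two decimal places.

Market risk premium = 11.82% − 3.4% = 8.42%.
Cost of equity via CAPM: Re = 3.4% + 2.23 × 8.42% = 22.1766%.
Total capital V = 1080 + 1888 = 2968.
Equity: weight = 1080/2968 = 0.3639; cost = 22.1766%.
Debt: weight = 1888/2968 = 0.6361; after-tax cost = 6.2% × (1 − 24%) = 4.7120%.
WACC = 0.3639 × 22.1766% + 0.6361 × 4.7120% = 11.0670%.

11.07%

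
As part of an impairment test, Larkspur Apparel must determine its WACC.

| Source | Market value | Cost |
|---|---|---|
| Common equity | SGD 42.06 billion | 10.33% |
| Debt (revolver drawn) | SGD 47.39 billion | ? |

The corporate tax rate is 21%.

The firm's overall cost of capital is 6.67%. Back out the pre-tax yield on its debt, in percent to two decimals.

4.33%

Total capital V = 42.06 + 47.39 = 89.45.
Equity weight = 42.06/89.45 = 0.4702.
Revolver drawn weight = 47.39/89.45 = 0.5298.
Equity contribution = 0.4702 × 10.33% = 4.8572%.
Remaining for debt = 6.67% − 4.8572% = 1.8128%.
Rd × (1 − 21%) × 0.5298 = 1.8128%  ⇒  Rd = 4.3312%.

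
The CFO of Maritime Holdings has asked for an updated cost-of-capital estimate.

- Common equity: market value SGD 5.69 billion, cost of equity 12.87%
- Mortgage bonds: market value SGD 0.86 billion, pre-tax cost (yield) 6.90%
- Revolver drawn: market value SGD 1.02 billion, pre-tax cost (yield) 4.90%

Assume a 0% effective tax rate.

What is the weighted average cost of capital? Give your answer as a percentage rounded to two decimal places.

11.12%

Total capital V = 5.69 + 0.86 + 1.02 = 7.57.
Equity: weight = 5.69/7.57 = 0.7517; cost = 12.87%.
Mortgage bonds: weight = 0.86/7.57 = 0.1136; after-tax cost = 6.9% × (1 − 0%) = 6.9000%.
Revolver drawn: weight = 1.02/7.57 = 0.1347; after-tax cost = 4.9% × (1 − 0%) = 4.9000%.
WACC = 0.7517 × 12.8700% + 0.1136 × 6.9000% + 0.1347 × 4.9000% = 11.1179%.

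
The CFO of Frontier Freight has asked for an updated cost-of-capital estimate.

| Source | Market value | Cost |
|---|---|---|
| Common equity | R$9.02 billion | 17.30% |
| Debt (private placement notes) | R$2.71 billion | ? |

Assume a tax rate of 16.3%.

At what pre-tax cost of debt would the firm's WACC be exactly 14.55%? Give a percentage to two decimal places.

Total capital V = 9.02 + 2.71 = 11.73.
Equity weight = 9.02/11.73 = 0.7690.
Private placement notes weight = 2.71/11.73 = 0.2310.
Equity contribution = 0.7690 × 17.3% = 13.3032%.
Remaining for debt = 14.55% − 13.3032% = 1.2468%.
Rd × (1 − 16.3%) × 0.2310 = 1.2468%  ⇒  Rd = 6.4479%.

6.45%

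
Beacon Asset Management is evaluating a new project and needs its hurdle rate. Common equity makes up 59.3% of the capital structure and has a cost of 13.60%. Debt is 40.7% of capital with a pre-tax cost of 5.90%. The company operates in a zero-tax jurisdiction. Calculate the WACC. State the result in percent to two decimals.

10.47%

After-tax cost of debt = 5.9% × (1 − 0%) = 5.9000%.
WACC = 0.593 × 13.6000% + 0.407 × 5.9000% = 10.4661%.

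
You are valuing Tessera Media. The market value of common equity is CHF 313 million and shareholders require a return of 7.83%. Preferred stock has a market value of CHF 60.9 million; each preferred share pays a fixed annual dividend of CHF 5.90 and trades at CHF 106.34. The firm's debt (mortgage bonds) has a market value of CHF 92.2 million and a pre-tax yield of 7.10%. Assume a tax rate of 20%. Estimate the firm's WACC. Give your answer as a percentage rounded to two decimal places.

Cost of preferred: Rp = 5.9 / 106.34 = 5.5482%.
Total capital V = 313 + 60.9 + 92.2 = 466.1.
Equity: weight = 313/466.1 = 0.6715; cost = 7.83%.
Preferred: weight = 60.9/466.1 = 0.1307; cost = 5.5482%.
Mortgage bonds: weight = 92.2/466.1 = 0.1978; after-tax cost = 7.1% × (1 − 20%) = 5.6800%.
WACC = 0.6715 × 7.8300% + 0.1307 × 5.5482% + 0.1978 × 5.6800% = 7.1066%.

7.11%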